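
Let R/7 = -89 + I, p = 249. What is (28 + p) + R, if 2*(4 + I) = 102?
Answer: -17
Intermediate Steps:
I = 47 (I = -4 + (½)*102 = -4 + 51 = 47)
R = -294 (R = 7*(-89 + 47) = 7*(-42) = -294)
(28 + p) + R = (28 + 249) - 294 = 277 - 294 = -17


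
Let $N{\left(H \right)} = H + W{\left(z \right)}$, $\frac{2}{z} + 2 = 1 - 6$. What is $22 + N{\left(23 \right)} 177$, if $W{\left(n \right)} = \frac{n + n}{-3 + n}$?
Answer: $\frac{94847}{23} \approx 4123.8$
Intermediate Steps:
$z = - \frac{2}{7}$ ($z = \frac{2}{-2 + \left(1 - 6\right)} = \frac{2}{-2 - 5} = \frac{2}{-7} = 2 \left(- \frac{1}{7}\right) = - \frac{2}{7} \approx -0.28571$)
$W{\left(n \right)} = \frac{2 n}{-3 + n}$
$N{\left(H \right)} = \frac{4}{23} + H$ ($N{\left(H \right)} = H + 2 \left(- \frac{2}{7}\right) \frac{1}{-3 - \frac{2}{7}} = H + 2 \left(- \frac{2}{7}\right) \frac{1}{- \frac{23}{7}} = H + 2 \left(- \frac{2}{7}\right) \left(- \frac{7}{23}\right) = H + \frac{4}{23} = \frac{4}{23} + H$)
$22 + N{\left(23 \right)} 177 = 22 + \left(\frac{4}{23} + 23\right) 177 = 22 + \frac{533}{23} \cdot 177 = 22 + \frac{94341}{23} = \frac{94847}{23}$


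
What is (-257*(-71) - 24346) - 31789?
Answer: -37888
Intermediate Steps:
(-257*(-71) - 24346) - 31789 = (18247 - 24346) - 31789 = -6099 - 31789 = -37888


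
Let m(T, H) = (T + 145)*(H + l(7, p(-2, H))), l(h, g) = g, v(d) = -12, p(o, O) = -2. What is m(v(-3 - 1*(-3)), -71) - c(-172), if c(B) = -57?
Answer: -9652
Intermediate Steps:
m(T, H) = (-2 + H)*(145 + T) (m(T, H) = (T + 145)*(H - 2) = (145 + T)*(-2 + H) = (-2 + H)*(145 + T))
m(v(-3 - 1*(-3)), -71) - c(-172) = (-290 - 2*(-12) + 145*(-71) - 71*(-12)) - 1*(-57) = (-290 + 24 - 10295 + 852) + 57 = -9709 + 57 = -9652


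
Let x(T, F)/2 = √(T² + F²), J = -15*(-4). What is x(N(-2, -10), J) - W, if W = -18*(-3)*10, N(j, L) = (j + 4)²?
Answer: -540 + 8*√226 ≈ -419.73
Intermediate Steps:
J = 60
N(j, L) = (4 + j)²
W = 540 (W = 54*10 = 540)
x(T, F) = 2*√(F² + T²) (x(T, F) = 2*√(T² + F²) = 2*√(F² + T²))
x(N(-2, -10), J) - W = 2*√(60² + ((4 - 2)²)²) - 1*540 = 2*√(3600 + (2²)²) - 540 = 2*√(3600 + 4²) - 540 = 2*√(3600 + 16) - 540 = 2*√3616 - 540 = 2*(4*√226) - 540 = 8*√226 - 540 = -540 + 8*√226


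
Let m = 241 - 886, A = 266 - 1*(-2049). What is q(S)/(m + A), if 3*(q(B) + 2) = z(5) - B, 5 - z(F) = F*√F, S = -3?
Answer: 1/2505 - √5/1002 ≈ -0.0018324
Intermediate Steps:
z(F) = 5 - F^(3/2) (z(F) = 5 - F*√F = 5 - F^(3/2))
A = 2315 (A = 266 + 2049 = 2315)
m = -645
q(B) = -⅓ - 5*√5/3 - B/3 (q(B) = -2 + ((5 - 5^(3/2)) - B)/3 = -2 + ((5 - 5*√5) - B)/3 = -2 + (5 - B - 5*√5)/3 = -2 + (5/3 - 5*√5/3 - B/3) = -⅓ - 5*√5/3 - B/3)
q(S)/(m + A) = (-⅓ - 5*√5/3 - ⅓*(-3))/(-645 + 2315) = (-⅓ - 5*√5/3 + 1)/1670 = (⅔ - 5*√5/3)*(1/1670) = 1/2505 - √5/1002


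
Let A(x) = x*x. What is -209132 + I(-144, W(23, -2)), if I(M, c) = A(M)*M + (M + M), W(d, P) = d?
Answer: -3195404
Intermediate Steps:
A(x) = x**2
I(M, c) = M**3 + 2*M (I(M, c) = M**2*M + (M + M) = M**3 + 2*M)
-209132 + I(-144, W(23, -2)) = -209132 - 144*(2 + (-144)**2) = -209132 - 144*(2 + 20736) = -209132 - 144*20738 = -209132 - 2986272 = -3195404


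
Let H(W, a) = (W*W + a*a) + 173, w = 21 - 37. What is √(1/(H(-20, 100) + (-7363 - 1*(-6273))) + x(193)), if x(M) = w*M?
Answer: 17*I*√960883941/9483 ≈ 55.57*I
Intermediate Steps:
w = -16
x(M) = -16*M
H(W, a) = 173 + W² + a² (H(W, a) = (W² + a²) + 173 = 173 + W² + a²)
√(1/(H(-20, 100) + (-7363 - 1*(-6273))) + x(193)) = √(1/((173 + (-20)² + 100²) + (-7363 - 1*(-6273))) - 16*193) = √(1/((173 + 400 + 10000) + (-7363 + 6273)) - 3088) = √(1/(10573 - 1090) - 3088) = √(1/9483 - 3088) = √(-29283503/9483) = 17*I*√960883941/9483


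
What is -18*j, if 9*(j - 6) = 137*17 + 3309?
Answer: -11384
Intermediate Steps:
j = 5692/9 (j = 6 + (137*17 + 3309)/9 = 6 + (2329 + 3309)/9 = 6 + (1/9)*5638 = 6 + 5638/9 = 5692/9 ≈ 632.44)
-18*j = -18*5692/9 = -11384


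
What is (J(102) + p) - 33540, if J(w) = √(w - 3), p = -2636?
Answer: -36176 + 3*√11 ≈ -36166.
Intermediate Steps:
J(w) = √(-3 + w)
(J(102) + p) - 33540 = (√(-3 + 102) - 2636) - 33540 = (√99 - 2636) - 33540 = (3*√11 - 2636) - 33540 = (-2636 + 3*√11) - 33540 = -36176 + 3*√11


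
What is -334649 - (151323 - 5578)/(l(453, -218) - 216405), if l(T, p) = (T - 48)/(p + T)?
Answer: -3403692735131/10170954 ≈ -3.3465e+5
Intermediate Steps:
l(T, p) = (-48 + T)/(T + p)
-334649 - (151323 - 5578)/(l(453, -218) - 216405) = -334649 - (151323 - 5578)/((-48 + 453)/(453 - 218) - 216405) = -334649 - 145745/(405/235 - 216405) = -334649 - 145745/((1/235)*405 - 216405) = -334649 - 145745/(81/47 - 216405) = -334649 - 145745/(-10170954/47) = -334649 - 145745*(-47)/10170954 = -334649 - 1*(-6850015/10170954) = -334649 + 6850015/10170954 = -3403692735131/10170954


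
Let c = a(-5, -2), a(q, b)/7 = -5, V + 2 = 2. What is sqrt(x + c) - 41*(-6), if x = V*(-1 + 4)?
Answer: 246 + I*sqrt(35) ≈ 246.0 + 5.9161*I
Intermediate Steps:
V = 0 (V = -2 + 2 = 0)
a(q, b) = -35 (a(q, b) = 7*(-5) = -35)
x = 0 (x = 0*(-1 + 4) = 0*3 = 0)
c = -35
sqrt(x + c) - 41*(-6) = sqrt(0 - 35) - 41*(-6) = sqrt(-35) + 246 = I*sqrt(35) + 246 = 246 + I*sqrt(35)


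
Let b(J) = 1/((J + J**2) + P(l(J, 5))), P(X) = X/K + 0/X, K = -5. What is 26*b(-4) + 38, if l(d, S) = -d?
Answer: 1129/28 ≈ 40.321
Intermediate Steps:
P(X) = -X/5 (P(X) = X/(-5) + 0/X = X*(-1/5) + 0 = -X/5 + 0 = -X/5)
b(J) = 1/(J**2 + 6*J/5) (b(J) = 1/((J + J**2) - (-1)*J/5) = 1/((J + J**2) + J/5) = 1/(J**2 + 6*J/5))
26*b(-4) + 38 = 26*(5/(-4*(6 + 5*(-4)))) + 38 = 26*(5*(-1/4)/(6 - 20)) + 38 = 26*(5*(-1/4)/(-14)) + 38 = 26*(5*(-1/4)*(-1/14)) + 38 = 26*(5/56) + 38 = 65/28 + 38 = 1129/28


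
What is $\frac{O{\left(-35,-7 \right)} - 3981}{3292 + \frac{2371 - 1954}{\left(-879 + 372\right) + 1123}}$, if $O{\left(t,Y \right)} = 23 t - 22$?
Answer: $- \frac{2961728}{2028289} \approx -1.4602$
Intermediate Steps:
$O{\left(t,Y \right)} = -22 + 23 t$
$\frac{O{\left(-35,-7 \right)} - 3981}{3292 + \frac{2371 - 1954}{\left(-879 + 372\right) + 1123}} = \frac{\left(-22 + 23 \left(-35\right)\right) - 3981}{3292 + \frac{2371 - 1954}{\left(-879 + 372\right) + 1123}} = \frac{\left(-22 - 805\right) - 3981}{3292 + \frac{417}{-507 + 1123}} = \frac{-827 - 3981}{3292 + \frac{417}{616}} = - \frac{4808}{3292 + 417 \cdot \frac{1}{616}} = - \frac{4808}{3292 + \frac{417}{616}} = - \frac{4808}{\frac{2028289}{616}} = \left(-4808\right) \frac{616}{2028289} = - \frac{2961728}{2028289}$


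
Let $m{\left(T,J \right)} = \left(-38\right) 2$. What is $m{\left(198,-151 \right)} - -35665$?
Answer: $35589$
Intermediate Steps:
$m{\left(T,J \right)} = -76$
$m{\left(198,-151 \right)} - -35665 = -76 - -35665 = -76 + 35665 = 35589$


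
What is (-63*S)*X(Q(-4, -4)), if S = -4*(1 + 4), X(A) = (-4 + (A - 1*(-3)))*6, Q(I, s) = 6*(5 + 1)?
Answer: 264600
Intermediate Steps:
Q(I, s) = 36 (Q(I, s) = 6*6 = 36)
X(A) = -6 + 6*A (X(A) = (-4 + (A + 3))*6 = (-4 + (3 + A))*6 = (-1 + A)*6 = -6 + 6*A)
S = -20 (S = -4*5 = -20)
(-63*S)*X(Q(-4, -4)) = (-63*(-20))*(-6 + 6*36) = 1260*(-6 + 216) = 1260*210 = 264600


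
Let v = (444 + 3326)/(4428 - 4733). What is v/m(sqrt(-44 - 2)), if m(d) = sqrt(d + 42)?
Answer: -754/(61*sqrt(42 + I*sqrt(46))) ≈ -1.889 + 0.15154*I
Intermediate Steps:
m(d) = sqrt(42 + d)
v = -754/61 (v = 3770/(-305) = 3770*(-1/305) = -754/61 ≈ -12.361)
v/m(sqrt(-44 - 2)) = -754/(61*sqrt(42 + sqrt(-44 - 2))) = -754/(61*sqrt(42 + sqrt(-46))) = -754/(61*sqrt(42 + I*sqrt(46)))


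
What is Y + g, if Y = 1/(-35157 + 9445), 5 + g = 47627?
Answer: 1224456863/25712 ≈ 47622.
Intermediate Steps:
g = 47622 (g = -5 + 47627 = 47622)
Y = -1/25712 (Y = 1/(-25712) = -1/25712 ≈ -3.8892e-5)
Y + g = -1/25712 + 47622 = 1224456863/25712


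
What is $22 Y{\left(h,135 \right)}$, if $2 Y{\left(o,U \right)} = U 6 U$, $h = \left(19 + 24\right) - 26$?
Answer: $1202850$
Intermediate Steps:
$h = 17$ ($h = 43 - 26 = 17$)
$Y{\left(o,U \right)} = 3 U^{2}$ ($Y{\left(o,U \right)} = \frac{U 6 U}{2} = \frac{6 U U}{2} = \frac{6 U^{2}}{2} = 3 U^{2}$)
$22 Y{\left(h,135 \right)} = 22 \cdot 3 \cdot 135^{2} = 22 \cdot 3 \cdot 18225 = 22 \cdot 54675 = 1202850$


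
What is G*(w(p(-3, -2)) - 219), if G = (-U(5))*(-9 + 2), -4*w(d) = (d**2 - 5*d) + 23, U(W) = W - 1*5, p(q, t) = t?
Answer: 0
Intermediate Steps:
U(W) = -5 + W (U(W) = W - 5 = -5 + W)
w(d) = -23/4 - d**2/4 + 5*d/4 (w(d) = -((d**2 - 5*d) + 23)/4 = -(23 + d**2 - 5*d)/4 = -23/4 - d**2/4 + 5*d/4)
G = 0 (G = (-(-5 + 5))*(-9 + 2) = -1*0*(-7) = 0*(-7) = 0)
G*(w(p(-3, -2)) - 219) = 0*((-23/4 - 1/4*(-2)**2 + (5/4)*(-2)) - 219) = 0*((-23/4 - 1/4*4 - 5/2) - 219) = 0*((-23/4 - 1 - 5/2) - 219) = 0*(-37/4 - 219) = 0*(-913/4) = 0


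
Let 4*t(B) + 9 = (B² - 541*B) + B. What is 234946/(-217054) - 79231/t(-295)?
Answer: -15832572604/6682984133 ≈ -2.3691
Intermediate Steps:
t(B) = -9/4 - 135*B + B²/4 (t(B) = -9/4 + ((B² - 541*B) + B)/4 = -9/4 + (B² - 540*B)/4 = -9/4 + (-135*B + B²/4) = -9/4 - 135*B + B²/4)
234946/(-217054) - 79231/t(-295) = 234946/(-217054) - 79231/(-9/4 - 135*(-295) + (¼)*(-295)²) = 234946*(-1/217054) - 79231/(-9/4 + 39825 + (¼)*87025) = -117473/108527 - 79231/(-9/4 + 39825 + 87025/4) = -117473/108527 - 79231/61579 = -15832572604/6682984133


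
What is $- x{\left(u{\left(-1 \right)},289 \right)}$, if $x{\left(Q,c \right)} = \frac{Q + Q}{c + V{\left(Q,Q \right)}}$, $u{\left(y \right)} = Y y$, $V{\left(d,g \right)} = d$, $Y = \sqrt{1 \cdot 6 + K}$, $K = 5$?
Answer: $\frac{11}{41755} + \frac{289 \sqrt{11}}{41755} \approx 0.023219$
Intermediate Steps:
$Y = \sqrt{11}$ ($Y = \sqrt{1 \cdot 6 + 5} = \sqrt{6 + 5} = \sqrt{11} \approx 3.3166$)
$u{\left(y \right)} = y \sqrt{11}$ ($u{\left(y \right)} = \sqrt{11} y = y \sqrt{11}$)
$x{\left(Q,c \right)} = \frac{2 Q}{Q + c}$ ($x{\left(Q,c \right)} = \frac{Q + Q}{c + Q} = \frac{2 Q}{Q + c}$)
$- x{\left(u{\left(-1 \right)},289 \right)} = - \frac{2 \left(- \sqrt{11}\right)}{- \sqrt{11} + 289} = - \frac{2 \left(- \sqrt{11}\right)}{289 - \sqrt{11}} = - \frac{\left(-2\right) \sqrt{11}}{289 - \sqrt{11}} = \frac{2 \sqrt{11}}{289 - \sqrt{11}}$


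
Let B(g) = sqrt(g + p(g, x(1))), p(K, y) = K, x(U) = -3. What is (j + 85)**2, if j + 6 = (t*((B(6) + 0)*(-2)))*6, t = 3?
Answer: 21793 - 11376*sqrt(3) ≈ 2089.2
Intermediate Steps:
B(g) = sqrt(2)*sqrt(g) (B(g) = sqrt(g + g) = sqrt(2*g) = sqrt(2)*sqrt(g))
j = -6 - 72*sqrt(3) (j = -6 + (3*((sqrt(2)*sqrt(6) + 0)*(-2)))*6 = -6 + (3*((2*sqrt(3) + 0)*(-2)))*6 = -6 + (3*((2*sqrt(3))*(-2)))*6 = -6 + (3*(-4*sqrt(3)))*6 = -6 - 12*sqrt(3)*6 = -6 - 72*sqrt(3) ≈ -130.71)
(j + 85)**2 = ((-6 - 72*sqrt(3)) + 85)**2 = (79 - 72*sqrt(3))**2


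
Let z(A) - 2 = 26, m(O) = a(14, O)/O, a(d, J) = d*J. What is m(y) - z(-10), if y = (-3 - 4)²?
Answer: -14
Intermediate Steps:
a(d, J) = J*d
y = 49 (y = (-7)² = 49)
m(O) = 14 (m(O) = (O*14)/O = (14*O)/O = 14)
z(A) = 28 (z(A) = 2 + 26 = 28)
m(y) - z(-10) = 14 - 1*28 = 14 - 28 = -14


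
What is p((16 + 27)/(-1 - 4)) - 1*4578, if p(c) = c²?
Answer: -112601/25 ≈ -4504.0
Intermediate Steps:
p((16 + 27)/(-1 - 4)) - 1*4578 = ((16 + 27)/(-1 - 4))² - 1*4578 = (43/(-5))² - 4578 = (43*(-⅕))² - 4578 = (-43/5)² - 4578 = 1849/25 - 4578 = -112601/25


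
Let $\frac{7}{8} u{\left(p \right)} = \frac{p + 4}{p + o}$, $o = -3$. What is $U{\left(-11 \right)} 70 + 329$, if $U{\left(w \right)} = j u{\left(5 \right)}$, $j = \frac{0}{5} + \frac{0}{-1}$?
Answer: $329$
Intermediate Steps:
$u{\left(p \right)} = \frac{8 \left(4 + p\right)}{7 \left(-3 + p\right)}$ ($u{\left(p \right)} = \frac{8 \frac{p + 4}{p - 3}}{7} = \frac{8 \frac{4 + p}{-3 + p}}{7} = \frac{8 \left(4 + p\right)}{7 \left(-3 + p\right)}$)
$j = 0$ ($j = 0 \cdot \frac{1}{5} + 0 \left(-1\right) = 0 + 0 = 0$)
$U{\left(w \right)} = 0$ ($U{\left(w \right)} = 0 \frac{8 \left(4 + 5\right)}{7 \left(-3 + 5\right)} = 0 \cdot \frac{8}{7} \cdot \frac{1}{2} \cdot 9 = 0 \cdot \frac{36}{7} = 0$)
$U{\left(-11 \right)} 70 + 329 = 0 \cdot 70 + 329 = 0 + 329 = 329$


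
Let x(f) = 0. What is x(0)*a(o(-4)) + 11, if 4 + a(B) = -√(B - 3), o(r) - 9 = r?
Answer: 11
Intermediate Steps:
o(r) = 9 + r
a(B) = -4 - √(-3 + B) (a(B) = -4 - √(B - 3) = -4 - √(-3 + B))
x(0)*a(o(-4)) + 11 = 0*(-4 - √(-3 + (9 - 4))) + 11 = 0*(-4 - √(-3 + 5)) + 11 = 0*(-4 - √2) + 11 = 0 + 11 = 11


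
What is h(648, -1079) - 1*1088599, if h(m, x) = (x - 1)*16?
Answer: -1105879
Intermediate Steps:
h(m, x) = -16 + 16*x (h(m, x) = (-1 + x)*16 = -16 + 16*x)
h(648, -1079) - 1*1088599 = (-16 + 16*(-1079)) - 1*1088599 = (-16 - 17264) - 1088599 = -17280 - 1088599 = -1105879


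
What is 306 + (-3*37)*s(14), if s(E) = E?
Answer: -1248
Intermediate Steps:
306 + (-3*37)*s(14) = 306 - 3*37*14 = 306 - 111*14 = 306 - 1554 = -1248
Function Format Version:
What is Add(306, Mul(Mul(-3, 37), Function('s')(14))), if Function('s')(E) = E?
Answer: -1248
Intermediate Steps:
Add(306, Mul(Mul(-3, 37), Function('s')(14))) = Add(306, Mul(Mul(-3, 37), 14)) = Add(306, Mul(-111, 14)) = Add(306, -1554) = -1248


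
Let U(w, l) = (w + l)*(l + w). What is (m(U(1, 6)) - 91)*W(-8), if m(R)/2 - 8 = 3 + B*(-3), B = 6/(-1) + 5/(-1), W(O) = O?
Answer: 24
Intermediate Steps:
B = -11 (B = 6*(-1) + 5*(-1) = -6 - 5 = -11)
U(w, l) = (l + w)**2 (U(w, l) = (l + w)*(l + w) = (l + w)**2)
m(R) = 88 (m(R) = 16 + 2*(3 - 11*(-3)) = 16 + 2*(3 + 33) = 16 + 2*36 = 16 + 72 = 88)
(m(U(1, 6)) - 91)*W(-8) = (88 - 91)*(-8) = -3*(-8) = 24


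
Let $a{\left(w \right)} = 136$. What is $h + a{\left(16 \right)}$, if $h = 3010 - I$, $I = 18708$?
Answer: $-15562$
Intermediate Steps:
$h = -15698$ ($h = 3010 - 18708 = -15698$)
$h + a{\left(16 \right)} = -15698 + 136 = -15562$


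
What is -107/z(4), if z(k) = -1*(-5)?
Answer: -107/5 ≈ -21.400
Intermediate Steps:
z(k) = 5
-107/z(4) = -107/5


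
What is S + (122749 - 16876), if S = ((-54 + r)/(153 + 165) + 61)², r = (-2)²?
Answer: 2770161589/25281 ≈ 1.0957e+5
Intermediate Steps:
r = 4
S = 93586276/25281 (S = ((-54 + 4)/(153 + 165) + 61)² = (-50/318 + 61)² = (-50*1/318 + 61)² = (-25/159 + 61)² = (9674/159)² = 93586276/25281 ≈ 3701.8)
S + (122749 - 16876) = 93586276/25281 + (122749 - 16876) = 93586276/25281 + 105873 = 2770161589/25281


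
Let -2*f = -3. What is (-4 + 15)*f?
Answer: 33/2 ≈ 16.500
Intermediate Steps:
f = 3/2 (f = -1/2*(-3) = 3/2 ≈ 1.5000)
(-4 + 15)*f = (-4 + 15)*(3/2) = 11*(3/2) = 33/2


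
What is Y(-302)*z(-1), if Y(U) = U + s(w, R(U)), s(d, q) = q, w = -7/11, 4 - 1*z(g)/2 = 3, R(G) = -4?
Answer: -612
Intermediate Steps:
z(g) = 2 (z(g) = 8 - 2*3 = 8 - 6 = 2)
w = -7/11 (w = -7*1/11 = -7/11 ≈ -0.63636)
Y(U) = -4 + U (Y(U) = U - 4 = -4 + U)
Y(-302)*z(-1) = (-4 - 302)*2 = -306*2 = -612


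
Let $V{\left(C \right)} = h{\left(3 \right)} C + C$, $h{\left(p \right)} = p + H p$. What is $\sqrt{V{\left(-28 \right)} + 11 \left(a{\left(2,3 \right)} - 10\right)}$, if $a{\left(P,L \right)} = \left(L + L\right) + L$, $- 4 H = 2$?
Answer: $9 i \approx 9.0 i$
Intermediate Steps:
$H = - \frac{1}{2}$ ($H = \left(- \frac{1}{4}\right) 2 = - \frac{1}{2} \approx -0.5$)
$a{\left(P,L \right)} = 3 L$ ($a{\left(P,L \right)} = 2 L + L = 3 L$)
$h{\left(p \right)} = \frac{p}{2}$ ($h{\left(p \right)} = p - \frac{p}{2} = \frac{p}{2}$)
$V{\left(C \right)} = \frac{5 C}{2}$ ($V{\left(C \right)} = \frac{1}{2} \cdot 3 C + C = \frac{3 C}{2} + C = \frac{5 C}{2}$)
$\sqrt{V{\left(-28 \right)} + 11 \left(a{\left(2,3 \right)} - 10\right)} = \sqrt{\frac{5}{2} \left(-28\right) + 11 \left(3 \cdot 3 - 10\right)} = \sqrt{-70 + 11 \left(9 - 10\right)} = \sqrt{-70 + 11 \left(-1\right)} = \sqrt{-70 - 11} = \sqrt{-81} = 9 i$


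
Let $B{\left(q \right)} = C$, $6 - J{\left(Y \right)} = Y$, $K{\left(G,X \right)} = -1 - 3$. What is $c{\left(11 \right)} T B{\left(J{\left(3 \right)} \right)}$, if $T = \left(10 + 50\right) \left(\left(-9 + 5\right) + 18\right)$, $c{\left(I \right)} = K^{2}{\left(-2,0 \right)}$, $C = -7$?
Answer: $-94080$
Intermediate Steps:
$K{\left(G,X \right)} = -4$
$J{\left(Y \right)} = 6 - Y$
$B{\left(q \right)} = -7$
$c{\left(I \right)} = 16$ ($c{\left(I \right)} = \left(-4\right)^{2} = 16$)
$T = 840$ ($T = 60 \left(-4 + 18\right) = 60 \cdot 14 = 840$)
$c{\left(11 \right)} T B{\left(J{\left(3 \right)} \right)} = 16 \cdot 840 \left(-7\right) = 13440 \left(-7\right) = -94080$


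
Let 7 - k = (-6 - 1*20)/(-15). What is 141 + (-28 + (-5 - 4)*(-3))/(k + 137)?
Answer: 300879/2134 ≈ 140.99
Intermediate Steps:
k = 79/15 (k = 7 - (-6 - 1*20)/(-15) = 7 - (-6 - 20)*(-1)/15 = 7 - (-26)*(-1)/15 = 7 - 1*26/15 = 7 - 26/15 = 79/15 ≈ 5.2667)
141 + (-28 + (-5 - 4)*(-3))/(k + 137) = 141 + (-28 + (-5 - 4)*(-3))/(79/15 + 137) = 141 + (-28 - 9*(-3))/(2134/15) = 141 + 15*(-28 + 27)/2134 = 141 + (15/2134)*(-1) = 141 - 15/2134 = 300879/2134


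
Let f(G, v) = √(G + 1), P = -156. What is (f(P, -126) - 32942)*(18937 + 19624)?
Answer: -1270276462 + 38561*I*√155 ≈ -1.2703e+9 + 4.8008e+5*I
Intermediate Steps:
f(G, v) = √(1 + G)
(f(P, -126) - 32942)*(18937 + 19624) = (√(1 - 156) - 32942)*(18937 + 19624) = (√(-155) - 32942)*38561 = (I*√155 - 32942)*38561 = (-32942 + I*√155)*38561 = -1270276462 + 38561*I*√155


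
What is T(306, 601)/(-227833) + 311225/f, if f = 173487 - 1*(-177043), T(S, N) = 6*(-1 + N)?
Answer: 13929083485/15972460298 ≈ 0.87207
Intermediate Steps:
T(S, N) = -6 + 6*N
f = 350530 (f = 173487 + 177043 = 350530)
T(306, 601)/(-227833) + 311225/f = (-6 + 6*601)/(-227833) + 311225/350530 = (-6 + 3606)*(-1/227833) + 311225*(1/350530) = 3600*(-1/227833) + 62245/70106 = -3600/227833 + 62245/70106 = 13929083485/15972460298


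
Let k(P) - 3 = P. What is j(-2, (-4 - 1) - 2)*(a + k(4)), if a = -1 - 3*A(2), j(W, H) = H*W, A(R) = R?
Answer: 0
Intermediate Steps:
k(P) = 3 + P
a = -7 (a = -1 - 3*2 = -1 - 6 = -7)
j(-2, (-4 - 1) - 2)*(a + k(4)) = (((-4 - 1) - 2)*(-2))*(-7 + (3 + 4)) = ((-5 - 2)*(-2))*(-7 + 7) = -7*(-2)*0 = 14*0 = 0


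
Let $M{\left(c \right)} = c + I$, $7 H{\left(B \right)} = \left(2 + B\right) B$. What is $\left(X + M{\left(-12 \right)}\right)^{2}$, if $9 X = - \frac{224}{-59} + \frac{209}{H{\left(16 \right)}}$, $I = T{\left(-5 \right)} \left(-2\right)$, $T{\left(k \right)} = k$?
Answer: $\frac{24033370729}{23386973184} \approx 1.0276$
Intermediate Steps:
$H{\left(B \right)} = \frac{B \left(2 + B\right)}{7}$ ($H{\left(B \right)} = \frac{\left(2 + B\right) B}{7} = \frac{B \left(2 + B\right)}{7}$)
$I = 10$ ($I = \left(-5\right) \left(-2\right) = 10$)
$X = \frac{150829}{152928}$ ($X = \frac{- \frac{224}{-59} + \frac{209}{\frac{1}{7} \cdot 16 \left(2 + 16\right)}}{9} = \frac{\left(-224\right) \left(- \frac{1}{59}\right) + \frac{209}{\frac{1}{7} \cdot 16 \cdot 18}}{9} = \frac{\frac{224}{59} + \frac{209}{\frac{288}{7}}}{9} = \frac{\frac{224}{59} + 209 \cdot \frac{7}{288}}{9} = \frac{\frac{224}{59} + \frac{1463}{288}}{9} = \frac{1}{9} \cdot \frac{150829}{16992} = \frac{150829}{152928} \approx 0.98627$)
$M{\left(c \right)} = 10 + c$ ($M{\left(c \right)} = c + 10 = 10 + c$)
$\left(X + M{\left(-12 \right)}\right)^{2} = \left(\frac{150829}{152928} + \left(10 - 12\right)\right)^{2} = \left(\frac{150829}{152928} - 2\right)^{2} = \left(- \frac{155027}{152928}\right)^{2} = \frac{24033370729}{23386973184}$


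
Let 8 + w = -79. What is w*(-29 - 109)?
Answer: 12006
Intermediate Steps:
w = -87 (w = -8 - 79 = -87)
w*(-29 - 109) = -87*(-29 - 109) = -87*(-138) = 12006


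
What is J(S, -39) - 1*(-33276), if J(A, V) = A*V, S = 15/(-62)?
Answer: 2063697/62 ≈ 33285.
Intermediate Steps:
S = -15/62 (S = 15*(-1/62) = -15/62 ≈ -0.24194)
J(S, -39) - 1*(-33276) = -15/62*(-39) - 1*(-33276) = 585/62 + 33276 = 2063697/62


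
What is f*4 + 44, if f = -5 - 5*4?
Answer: -56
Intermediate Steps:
f = -25 (f = -5 - 20 = -25)
f*4 + 44 = -25*4 + 44 = -100 + 44 = -56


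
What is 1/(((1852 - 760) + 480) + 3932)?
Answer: 1/5504 ≈ 0.00018169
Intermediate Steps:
1/(((1852 - 760) + 480) + 3932) = 1/((1092 + 480) + 3932) = 1/(1572 + 3932) = 1/5504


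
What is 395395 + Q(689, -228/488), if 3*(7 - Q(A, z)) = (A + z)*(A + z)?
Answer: 10599322103/44652 ≈ 2.3738e+5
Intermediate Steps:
Q(A, z) = 7 - (A + z)²/3 (Q(A, z) = 7 - (A + z)*(A + z)/3 = 7 - (A + z)²/3)
395395 + Q(689, -228/488) = 395395 + (7 - (689 - 228/488)²/3) = 395395 + (7 - (689 - 228*1/488)²/3) = 395395 + (7 - (689 - 57/122)²/3) = 395395 + (7 - (84001/122)²/3) = 395395 + (7 - ⅓*7056168001/14884) = 395395 + (7 - 7056168001/44652) = 395395 - 7055855437/44652 = 10599322103/44652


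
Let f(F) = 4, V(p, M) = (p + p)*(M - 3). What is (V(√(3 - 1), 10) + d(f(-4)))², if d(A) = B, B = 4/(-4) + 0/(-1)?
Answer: 393 - 28*√2 ≈ 353.40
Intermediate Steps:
V(p, M) = 2*p*(-3 + M) (V(p, M) = (2*p)*(-3 + M) = 2*p*(-3 + M))
B = -1 (B = 4*(-¼) + 0*(-1) = -1 + 0 = -1)
d(A) = -1
(V(√(3 - 1), 10) + d(f(-4)))² = (2*√(3 - 1)*(-3 + 10) - 1)² = (2*√2*7 - 1)² = (14*√2 - 1)² = (-1 + 14*√2)²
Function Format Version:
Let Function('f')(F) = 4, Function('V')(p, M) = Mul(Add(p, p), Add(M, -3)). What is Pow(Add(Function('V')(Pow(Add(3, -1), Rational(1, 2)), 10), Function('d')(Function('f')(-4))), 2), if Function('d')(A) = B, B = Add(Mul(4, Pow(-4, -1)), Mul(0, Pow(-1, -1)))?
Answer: Add(393, Mul(-28, Pow(2, Rational(1, 2)))) ≈ 353.40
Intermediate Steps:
Function('V')(p, M) = Mul(2, p, Add(-3, M)) (Function('V')(p, M) = Mul(Mul(2, p), Add(-3, M)) = Mul(2, p, Add(-3, M)))
B = -1 (B = Add(Mul(4, Rational(-1, 4)), Mul(0, -1)) = Add(-1, 0) = -1)
Function('d')(A) = -1
Pow(Add(Function('V')(Pow(Add(3, -1), Rational(1, 2)), 10), Function('d')(Function('f')(-4))), 2) = Pow(Add(Mul(2, Pow(Add(3, -1), Rational(1, 2)), Add(-3, 10)), -1), 2) = Pow(Add(Mul(2, Pow(2, Rational(1, 2)), 7), -1), 2) = Pow(Add(Mul(14, Pow(2, Rational(1, 2))), -1), 2) = Pow(Add(-1, Mul(14, Pow(2, Rational(1, 2)))), 2)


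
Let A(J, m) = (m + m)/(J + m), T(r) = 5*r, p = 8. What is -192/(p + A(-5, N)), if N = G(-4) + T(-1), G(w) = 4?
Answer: -576/25 ≈ -23.040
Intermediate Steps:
N = -1 (N = 4 + 5*(-1) = 4 - 5 = -1)
A(J, m) = 2*m/(J + m) (A(J, m) = (2*m)/(J + m) = 2*m/(J + m))
-192/(p + A(-5, N)) = -192/(8 + 2*(-1)/(-5 - 1)) = -192/(8 + 2*(-1)/(-6)) = -192/(8 + 2*(-1)*(-⅙)) = -192/(8 + ⅓) = -192/25/3 = -192*3/25 = -576/25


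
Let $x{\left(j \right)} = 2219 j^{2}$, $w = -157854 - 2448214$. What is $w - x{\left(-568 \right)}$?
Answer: $-718508724$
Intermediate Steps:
$w = -2606068$ ($w = -157854 - 2448214 = -2606068$)
$w - x{\left(-568 \right)} = -2606068 - 2219 \left(-568\right)^{2} = -2606068 - 2219 \cdot 322624 = -2606068 - 715902656 = -718508724$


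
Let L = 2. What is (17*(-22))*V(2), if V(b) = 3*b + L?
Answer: -2992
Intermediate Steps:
V(b) = 2 + 3*b (V(b) = 3*b + 2 = 2 + 3*b)
(17*(-22))*V(2) = (17*(-22))*(2 + 3*2) = -374*(2 + 6) = -374*8 = -2992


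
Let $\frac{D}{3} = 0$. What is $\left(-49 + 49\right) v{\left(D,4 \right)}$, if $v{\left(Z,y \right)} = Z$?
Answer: $0$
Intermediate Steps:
$D = 0$ ($D = 3 \cdot 0 = 0$)
$\left(-49 + 49\right) v{\left(D,4 \right)} = \left(-49 + 49\right) 0 = 0 \cdot 0 = 0$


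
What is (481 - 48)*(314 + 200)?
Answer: 222562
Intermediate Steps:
(481 - 48)*(314 + 200) = 433*514 = 222562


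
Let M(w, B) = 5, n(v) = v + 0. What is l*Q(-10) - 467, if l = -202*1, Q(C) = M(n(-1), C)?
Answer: -1477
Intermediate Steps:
n(v) = v
Q(C) = 5
l = -202
l*Q(-10) - 467 = -202*5 - 467 = -1010 - 467 = -1477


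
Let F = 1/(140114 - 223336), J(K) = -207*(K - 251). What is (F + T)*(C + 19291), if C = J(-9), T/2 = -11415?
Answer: -138907848419971/83222 ≈ -1.6691e+9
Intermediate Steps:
T = -22830 (T = 2*(-11415) = -22830)
J(K) = 51957 - 207*K (J(K) = -207*(-251 + K) = 51957 - 207*K)
C = 53820 (C = 51957 - 207*(-9) = 51957 + 1863 = 53820)
F = -1/83222 (F = 1/(-83222) = -1/83222 ≈ -1.2016e-5)
(F + T)*(C + 19291) = (-1/83222 - 22830)*(53820 + 19291) = -1899958261/83222*73111 = -138907848419971/83222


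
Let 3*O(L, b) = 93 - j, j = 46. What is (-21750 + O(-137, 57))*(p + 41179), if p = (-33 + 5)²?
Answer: -2736113489/3 ≈ -9.1204e+8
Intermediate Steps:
O(L, b) = 47/3 (O(L, b) = (93 - 1*46)/3 = (93 - 46)/3 = (⅓)*47 = 47/3)
p = 784 (p = (-28)² = 784)
(-21750 + O(-137, 57))*(p + 41179) = (-21750 + 47/3)*(784 + 41179) = -65203/3*41963 = -2736113489/3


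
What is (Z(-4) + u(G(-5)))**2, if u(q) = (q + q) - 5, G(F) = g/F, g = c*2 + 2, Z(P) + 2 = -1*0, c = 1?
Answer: 1849/25 ≈ 73.960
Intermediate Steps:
Z(P) = -2 (Z(P) = -2 - 1*0 = -2 + 0 = -2)
g = 4 (g = 1*2 + 2 = 2 + 2 = 4)
G(F) = 4/F
u(q) = -5 + 2*q (u(q) = 2*q - 5 = -5 + 2*q)
(Z(-4) + u(G(-5)))**2 = (-2 + (-5 + 2*(4/(-5))))**2 = (-2 + (-5 + 2*(4*(-1/5))))**2 = (-2 + (-5 + 2*(-4/5)))**2 = (-2 + (-5 - 8/5))**2 = (-2 - 33/5)**2 = (-43/5)**2 = 1849/25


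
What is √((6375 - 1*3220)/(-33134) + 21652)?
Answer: √23770802533542/33134 ≈ 147.15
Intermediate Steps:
√((6375 - 1*3220)/(-33134) + 21652) = √((6375 - 3220)*(-1/33134) + 21652) = √(3155*(-1/33134) + 21652) = √(-3155/33134 + 21652) = √(717414213/33134) = √23770802533542/33134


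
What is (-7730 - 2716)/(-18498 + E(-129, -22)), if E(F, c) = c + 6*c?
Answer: 5223/9326 ≈ 0.56005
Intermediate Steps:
E(F, c) = 7*c
(-7730 - 2716)/(-18498 + E(-129, -22)) = (-7730 - 2716)/(-18498 + 7*(-22)) = -10446/(-18498 - 154) = -10446/(-18652) = -10446*(-1/18652) = 5223/9326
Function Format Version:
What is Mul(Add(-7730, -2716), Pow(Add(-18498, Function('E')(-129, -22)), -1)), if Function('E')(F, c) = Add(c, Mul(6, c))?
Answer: Rational(5223, 9326) ≈ 0.56005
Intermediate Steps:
Function('E')(F, c) = Mul(7, c)
Mul(Add(-7730, -2716), Pow(Add(-18498, Function('E')(-129, -22)), -1)) = Mul(Add(-7730, -2716), Pow(Add(-18498, Mul(7, -22)), -1)) = Mul(-10446, Pow(Add(-18498, -154), -1)) = Mul(-10446, Pow(-18652, -1)) = Mul(-10446, Rational(-1, 18652)) = Rational(5223, 9326)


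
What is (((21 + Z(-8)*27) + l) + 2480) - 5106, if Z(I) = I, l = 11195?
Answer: 8374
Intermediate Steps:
(((21 + Z(-8)*27) + l) + 2480) - 5106 = (((21 - 8*27) + 11195) + 2480) - 5106 = (((21 - 216) + 11195) + 2480) - 5106 = ((-195 + 11195) + 2480) - 5106 = (11000 + 2480) - 5106 = 13480 - 5106 = 8374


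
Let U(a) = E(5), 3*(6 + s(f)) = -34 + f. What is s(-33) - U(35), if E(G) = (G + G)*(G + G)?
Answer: -385/3 ≈ -128.33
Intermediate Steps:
s(f) = -52/3 + f/3 (s(f) = -6 + (-34 + f)/3 = -6 + (-34/3 + f/3) = -52/3 + f/3)
E(G) = 4*G² (E(G) = (2*G)*(2*G) = 4*G²)
U(a) = 100 (U(a) = 4*5² = 4*25 = 100)
s(-33) - U(35) = (-52/3 + (⅓)*(-33)) - 1*100 = (-52/3 - 11) - 100 = -85/3 - 100 = -385/3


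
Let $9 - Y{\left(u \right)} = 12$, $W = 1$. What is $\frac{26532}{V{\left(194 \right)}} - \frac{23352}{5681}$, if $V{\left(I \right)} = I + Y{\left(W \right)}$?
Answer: $\frac{146268060}{1085071} \approx 134.8$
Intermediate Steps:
$Y{\left(u \right)} = -3$ ($Y{\left(u \right)} = 9 - 12 = -3$)
$V{\left(I \right)} = -3 + I$ ($V{\left(I \right)} = I - 3 = -3 + I$)
$\frac{26532}{V{\left(194 \right)}} - \frac{23352}{5681} = \frac{26532}{-3 + 194} - \frac{23352}{5681} = \frac{26532}{191} - \frac{23352}{5681} = \frac{146268060}{1085071}$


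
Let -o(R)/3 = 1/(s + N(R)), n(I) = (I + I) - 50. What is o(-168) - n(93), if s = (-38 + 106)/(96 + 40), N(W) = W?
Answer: -45554/335 ≈ -135.98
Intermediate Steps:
n(I) = -50 + 2*I (n(I) = 2*I - 50 = -50 + 2*I)
s = 1/2 (s = 68/136 = 68*(1/136) = 1/2 ≈ 0.50000)
o(R) = -3/(1/2 + R)
o(-168) - n(93) = -6/(1 + 2*(-168)) - (-50 + 2*93) = -6/(1 - 336) - (-50 + 186) = -6/(-335) - 1*136 = -6*(-1/335) - 136 = 6/335 - 136 = -45554/335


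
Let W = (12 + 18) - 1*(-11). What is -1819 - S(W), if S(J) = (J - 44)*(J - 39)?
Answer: -1813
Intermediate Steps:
W = 41 (W = 30 + 11 = 41)
S(J) = (-44 + J)*(-39 + J)
-1819 - S(W) = -1819 - (1716 + 41**2 - 83*41) = -1819 - (1716 + 1681 - 3403) = -1819 - 1*(-6) = -1819 + 6 = -1813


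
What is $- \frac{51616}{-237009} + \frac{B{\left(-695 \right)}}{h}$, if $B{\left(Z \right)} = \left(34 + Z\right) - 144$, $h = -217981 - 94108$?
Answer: $\frac{16299578069}{73967901801} \approx 0.22036$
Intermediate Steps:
$h = -312089$
$B{\left(Z \right)} = -110 + Z$
$- \frac{51616}{-237009} + \frac{B{\left(-695 \right)}}{h} = - \frac{51616}{-237009} + \frac{-110 - 695}{-312089} = \left(-51616\right) \left(- \frac{1}{237009}\right) - - \frac{805}{312089} = \frac{51616}{237009} + \frac{805}{312089} = \frac{16299578069}{73967901801}$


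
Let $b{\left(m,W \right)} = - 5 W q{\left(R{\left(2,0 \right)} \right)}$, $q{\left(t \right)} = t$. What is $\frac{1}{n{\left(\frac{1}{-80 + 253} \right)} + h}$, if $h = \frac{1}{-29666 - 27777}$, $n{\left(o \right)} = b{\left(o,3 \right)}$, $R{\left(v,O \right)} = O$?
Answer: $-57443$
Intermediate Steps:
$b{\left(m,W \right)} = 0$ ($b{\left(m,W \right)} = - 5 W 0 = 0$)
$n{\left(o \right)} = 0$
$h = - \frac{1}{57443}$ ($h = \frac{1}{-57443} = - \frac{1}{57443} \approx -1.7409 \cdot 10^{-5}$)
$\frac{1}{n{\left(\frac{1}{-80 + 253} \right)} + h} = \frac{1}{0 - \frac{1}{57443}} = \frac{1}{- \frac{1}{57443}} = -57443$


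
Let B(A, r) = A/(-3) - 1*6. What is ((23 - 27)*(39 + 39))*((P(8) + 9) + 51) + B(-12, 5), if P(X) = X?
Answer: -21218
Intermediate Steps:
B(A, r) = -6 - A/3 (B(A, r) = A*(-⅓) - 6 = -A/3 - 6 = -6 - A/3)
((23 - 27)*(39 + 39))*((P(8) + 9) + 51) + B(-12, 5) = ((23 - 27)*(39 + 39))*((8 + 9) + 51) + (-6 - ⅓*(-12)) = (-4*78)*(17 + 51) + (-6 + 4) = -312*68 - 2 = -21216 - 2 = -21218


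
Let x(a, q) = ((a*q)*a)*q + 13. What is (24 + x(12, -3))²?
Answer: 1776889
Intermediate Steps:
x(a, q) = 13 + a²*q² (x(a, q) = (q*a²)*q + 13 = a²*q² + 13 = 13 + a²*q²)
(24 + x(12, -3))² = (24 + (13 + 12²*(-3)²))² = (24 + (13 + 144*9))² = (24 + (13 + 1296))² = (24 + 1309)² = 1333² = 1776889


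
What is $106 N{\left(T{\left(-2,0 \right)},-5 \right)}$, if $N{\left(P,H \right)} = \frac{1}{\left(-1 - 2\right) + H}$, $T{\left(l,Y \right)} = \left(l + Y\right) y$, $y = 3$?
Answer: $- \frac{53}{4} \approx -13.25$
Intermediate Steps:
$T{\left(l,Y \right)} = 3 Y + 3 l$ ($T{\left(l,Y \right)} = \left(l + Y\right) 3 = \left(Y + l\right) 3 = 3 Y + 3 l$)
$N{\left(P,H \right)} = \frac{1}{-3 + H}$
$106 N{\left(T{\left(-2,0 \right)},-5 \right)} = \frac{106}{-3 - 5} = \frac{106}{-8} = 106 \left(- \frac{1}{8}\right) = - \frac{53}{4}$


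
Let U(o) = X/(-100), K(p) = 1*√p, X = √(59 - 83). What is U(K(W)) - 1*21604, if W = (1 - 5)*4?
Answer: -21604 - I*√6/50 ≈ -21604.0 - 0.04899*I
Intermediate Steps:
W = -16 (W = -4*4 = -16)
X = 2*I*√6 (X = √(-24) = 2*I*√6 ≈ 4.899*I)
K(p) = √p
U(o) = -I*√6/50 (U(o) = (2*I*√6)/(-100) = (2*I*√6)*(-1/100) = -I*√6/50)
U(K(W)) - 1*21604 = -I*√6/50 - 1*21604 = -I*√6/50 - 21604 = -21604 - I*√6/50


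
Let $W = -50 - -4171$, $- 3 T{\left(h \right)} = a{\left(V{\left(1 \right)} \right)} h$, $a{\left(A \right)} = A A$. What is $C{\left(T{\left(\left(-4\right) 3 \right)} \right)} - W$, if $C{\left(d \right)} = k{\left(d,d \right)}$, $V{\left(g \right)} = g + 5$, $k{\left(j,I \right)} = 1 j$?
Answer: $-3977$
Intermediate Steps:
$k{\left(j,I \right)} = j$
$V{\left(g \right)} = 5 + g$
$a{\left(A \right)} = A^{2}$
$T{\left(h \right)} = - 12 h$ ($T{\left(h \right)} = - \frac{\left(5 + 1\right)^{2} h}{3} = - \frac{6^{2} h}{3} = - \frac{36 h}{3} = - 12 h$)
$C{\left(d \right)} = d$
$W = 4121$ ($W = -50 + 4171 = 4121$)
$C{\left(T{\left(\left(-4\right) 3 \right)} \right)} - W = - 12 \left(\left(-4\right) 3\right) - 4121 = \left(-12\right) \left(-12\right) - 4121 = 144 - 4121 = -3977$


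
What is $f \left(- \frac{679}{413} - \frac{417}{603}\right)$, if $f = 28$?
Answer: $- \frac{775544}{11859} \approx -65.397$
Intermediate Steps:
$f \left(- \frac{679}{413} - \frac{417}{603}\right) = 28 \left(- \frac{679}{413} - \frac{417}{603}\right) = 28 \left(\left(-679\right) \frac{1}{413} - \frac{139}{201}\right) = 28 \left(- \frac{97}{59} - \frac{139}{201}\right) = 28 \left(- \frac{27698}{11859}\right) = - \frac{775544}{11859}$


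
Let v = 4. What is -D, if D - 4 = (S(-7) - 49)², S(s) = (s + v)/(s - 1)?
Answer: -151577/64 ≈ -2368.4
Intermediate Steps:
S(s) = (4 + s)/(-1 + s) (S(s) = (s + 4)/(s - 1) = (4 + s)/(-1 + s))
D = 151577/64 (D = 4 + ((4 - 7)/(-1 - 7) - 49)² = 4 + (-3/(-8) - 49)² = 4 + (-⅛*(-3) - 49)² = 4 + (3/8 - 49)² = 4 + (-389/8)² = 4 + 151321/64 = 151577/64 ≈ 2368.4)
-D = -1*151577/64 = -151577/64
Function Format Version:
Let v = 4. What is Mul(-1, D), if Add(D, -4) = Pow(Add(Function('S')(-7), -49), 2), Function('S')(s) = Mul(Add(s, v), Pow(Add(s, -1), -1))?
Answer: Rational(-151577, 64) ≈ -2368.4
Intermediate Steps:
Function('S')(s) = Mul(Pow(Add(-1, s), -1), Add(4, s)) (Function('S')(s) = Mul(Add(s, 4), Pow(Add(s, -1), -1)) = Mul(Add(4, s), Pow(Add(-1, s), -1)) = Mul(Pow(Add(-1, s), -1), Add(4, s)))
D = Rational(151577, 64) (D = Add(4, Pow(Add(Mul(Pow(Add(-1, -7), -1), Add(4, -7)), -49), 2)) = Add(4, Pow(Add(Mul(Pow(-8, -1), -3), -49), 2)) = Add(4, Pow(Add(Mul(Rational(-1, 8), -3), -49), 2)) = Add(4, Pow(Add(Rational(3, 8), -49), 2)) = Add(4, Pow(Rational(-389, 8), 2)) = Add(4, Rational(151321, 64)) = Rational(151577, 64) ≈ 2368.4)
Mul(-1, D) = Mul(-1, Rational(151577, 64)) = Rational(-151577, 64)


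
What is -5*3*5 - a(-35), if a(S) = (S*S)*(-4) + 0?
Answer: 4825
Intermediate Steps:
a(S) = -4*S**2 (a(S) = S**2*(-4) + 0 = -4*S**2 + 0 = -4*S**2)
-5*3*5 - a(-35) = -5*3*5 - (-4)*(-35)**2 = -15*5 - (-4)*1225 = -75 - 1*(-4900) = -75 + 4900 = 4825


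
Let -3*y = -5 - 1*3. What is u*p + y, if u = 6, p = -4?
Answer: -64/3 ≈ -21.333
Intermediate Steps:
y = 8/3 (y = -(-5 - 1*3)/3 = -(-5 - 3)/3 = -1/3*(-8) = 8/3 ≈ 2.6667)
u*p + y = 6*(-4) + 8/3 = -24 + 8/3 = -64/3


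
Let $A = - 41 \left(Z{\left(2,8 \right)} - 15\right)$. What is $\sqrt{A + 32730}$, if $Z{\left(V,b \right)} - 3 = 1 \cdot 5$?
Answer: $\sqrt{33017} \approx 181.71$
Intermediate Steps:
$Z{\left(V,b \right)} = 8$ ($Z{\left(V,b \right)} = 3 + 1 \cdot 5 = 3 + 5 = 8$)
$A = 287$ ($A = - 41 \left(8 - 15\right) = \left(-41\right) \left(-7\right) = 287$)
$\sqrt{A + 32730} = \sqrt{287 + 32730} = \sqrt{33017}$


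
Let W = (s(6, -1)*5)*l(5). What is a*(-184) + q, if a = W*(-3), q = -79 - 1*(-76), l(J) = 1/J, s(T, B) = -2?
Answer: -1107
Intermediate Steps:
l(J) = 1/J
q = -3 (q = -79 + 76 = -3)
W = -2 (W = -2*5/5 = -10*⅕ = -2)
a = 6 (a = -2*(-3) = 6)
a*(-184) + q = 6*(-184) - 3 = -1104 - 3 = -1107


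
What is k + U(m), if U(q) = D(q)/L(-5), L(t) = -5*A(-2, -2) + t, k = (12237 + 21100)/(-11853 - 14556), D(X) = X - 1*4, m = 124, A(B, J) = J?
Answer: 600479/26409 ≈ 22.738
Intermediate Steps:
D(X) = -4 + X (D(X) = X - 4 = -4 + X)
k = -33337/26409 (k = 33337/(-26409) = 33337*(-1/26409) = -33337/26409 ≈ -1.2623)
L(t) = 10 + t (L(t) = -5*(-2) + t = 10 + t)
U(q) = -⅘ + q/5 (U(q) = (-4 + q)/(10 - 5) = (-4 + q)/5 = (-4 + q)*(⅕) = -⅘ + q/5)
k + U(m) = -33337/26409 + (-⅘ + (⅕)*124) = -33337/26409 + (-⅘ + 124/5) = -33337/26409 + 24 = 600479/26409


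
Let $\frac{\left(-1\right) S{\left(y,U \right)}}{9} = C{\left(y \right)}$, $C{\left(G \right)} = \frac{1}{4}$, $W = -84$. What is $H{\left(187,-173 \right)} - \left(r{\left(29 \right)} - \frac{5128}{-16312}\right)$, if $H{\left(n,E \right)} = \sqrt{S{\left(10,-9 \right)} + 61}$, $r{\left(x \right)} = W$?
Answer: $\frac{170635}{2039} + \frac{\sqrt{235}}{2} \approx 91.35$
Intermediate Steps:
$r{\left(x \right)} = -84$
$C{\left(G \right)} = \frac{1}{4}$
$S{\left(y,U \right)} = - \frac{9}{4}$ ($S{\left(y,U \right)} = \left(-9\right) \frac{1}{4} = - \frac{9}{4}$)
$H{\left(n,E \right)} = \frac{\sqrt{235}}{2}$ ($H{\left(n,E \right)} = \sqrt{- \frac{9}{4} + 61} = \sqrt{\frac{235}{4}} = \frac{\sqrt{235}}{2}$)
$H{\left(187,-173 \right)} - \left(r{\left(29 \right)} - \frac{5128}{-16312}\right) = \frac{\sqrt{235}}{2} - \left(-84 - \frac{5128}{-16312}\right) = \frac{\sqrt{235}}{2} - \left(-84 - - \frac{641}{2039}\right) = \frac{\sqrt{235}}{2} - \left(-84 + \frac{641}{2039}\right) = \frac{\sqrt{235}}{2} - - \frac{170635}{2039} = \frac{\sqrt{235}}{2} + \frac{170635}{2039} = \frac{170635}{2039} + \frac{\sqrt{235}}{2}$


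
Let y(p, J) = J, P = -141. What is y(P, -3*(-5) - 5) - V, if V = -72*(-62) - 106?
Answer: -4348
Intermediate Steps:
V = 4358 (V = 4464 - 106 = 4358)
y(P, -3*(-5) - 5) - V = (-3*(-5) - 5) - 1*4358 = (15 - 5) - 4358 = 10 - 4358 = -4348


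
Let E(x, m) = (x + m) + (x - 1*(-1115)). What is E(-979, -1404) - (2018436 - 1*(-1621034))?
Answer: -3641717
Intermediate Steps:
E(x, m) = 1115 + m + 2*x (E(x, m) = (m + x) + (x + 1115) = (m + x) + (1115 + x) = 1115 + m + 2*x)
E(-979, -1404) - (2018436 - 1*(-1621034)) = (1115 - 1404 + 2*(-979)) - (2018436 - 1*(-1621034)) = (1115 - 1404 - 1958) - (2018436 + 1621034) = -2247 - 1*3639470 = -2247 - 3639470 = -3641717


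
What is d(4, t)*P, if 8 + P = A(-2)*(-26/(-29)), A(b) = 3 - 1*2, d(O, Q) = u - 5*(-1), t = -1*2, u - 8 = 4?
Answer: -3502/29 ≈ -120.76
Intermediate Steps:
u = 12 (u = 8 + 4 = 12)
t = -2
d(O, Q) = 17 (d(O, Q) = 12 - 5*(-1) = 12 + 5 = 17)
A(b) = 1 (A(b) = 3 - 2 = 1)
P = -206/29 (P = -8 + 1*(-26/(-29)) = -8 + 1*(-26*(-1/29)) = -8 + 1*(26/29) = -8 + 26/29 = -206/29 ≈ -7.1034)
d(4, t)*P = 17*(-206/29) = -3502/29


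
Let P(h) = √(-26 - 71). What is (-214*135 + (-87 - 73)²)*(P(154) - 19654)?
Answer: 64661660 - 3290*I*√97 ≈ 6.4662e+7 - 32403.0*I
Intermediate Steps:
P(h) = I*√97 (P(h) = √(-97) = I*√97)
(-214*135 + (-87 - 73)²)*(P(154) - 19654) = (-214*135 + (-87 - 73)²)*(I*√97 - 19654) = (-28890 + (-160)²)*(-19654 + I*√97) = (-28890 + 25600)*(-19654 + I*√97) = -3290*(-19654 + I*√97) = 64661660 - 3290*I*√97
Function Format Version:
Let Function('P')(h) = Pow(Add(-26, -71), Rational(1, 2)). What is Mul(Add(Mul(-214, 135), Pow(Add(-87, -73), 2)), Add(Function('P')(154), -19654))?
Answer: Add(64661660, Mul(-3290, I, Pow(97, Rational(1, 2)))) ≈ Add(6.4662e+7, Mul(-32403., I))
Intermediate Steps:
Function('P')(h) = Mul(I, Pow(97, Rational(1, 2))) (Function('P')(h) = Pow(-97, Rational(1, 2)) = Mul(I, Pow(97, Rational(1, 2))))
Mul(Add(Mul(-214, 135), Pow(Add(-87, -73), 2)), Add(Function('P')(154), -19654)) = Mul(Add(Mul(-214, 135), Pow(Add(-87, -73), 2)), Add(Mul(I, Pow(97, Rational(1, 2))), -19654)) = Mul(Add(-28890, Pow(-160, 2)), Add(-19654, Mul(I, Pow(97, Rational(1, 2))))) = Mul(Add(-28890, 25600), Add(-19654, Mul(I, Pow(97, Rational(1, 2))))) = Mul(-3290, Add(-19654, Mul(I, Pow(97, Rational(1, 2))))) = Add(64661660, Mul(-3290, I, Pow(97, Rational(1, 2))))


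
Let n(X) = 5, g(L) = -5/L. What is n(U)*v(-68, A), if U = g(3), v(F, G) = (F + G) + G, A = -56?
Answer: -900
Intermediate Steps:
v(F, G) = F + 2*G
U = -5/3 ≈ -1.6667
n(U)*v(-68, A) = 5*(-68 + 2*(-56)) = 5*(-68 - 112) = 5*(-180) = -900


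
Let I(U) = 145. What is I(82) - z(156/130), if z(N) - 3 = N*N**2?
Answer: 17534/125 ≈ 140.27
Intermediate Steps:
z(N) = 3 + N**3 (z(N) = 3 + N*N**2 = 3 + N**3)
I(82) - z(156/130) = 145 - (3 + (156/130)**3) = 145 - (3 + (156*(1/130))**3) = 145 - (3 + (6/5)**3) = 145 - (3 + 216/125) = 145 - 1*591/125 = 145 - 591/125 = 17534/125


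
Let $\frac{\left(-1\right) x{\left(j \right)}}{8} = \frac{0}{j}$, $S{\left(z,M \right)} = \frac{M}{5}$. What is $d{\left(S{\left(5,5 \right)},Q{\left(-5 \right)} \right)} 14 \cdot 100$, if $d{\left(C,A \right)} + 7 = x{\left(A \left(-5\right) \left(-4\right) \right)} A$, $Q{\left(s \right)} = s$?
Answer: $-9800$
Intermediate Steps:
$S{\left(z,M \right)} = \frac{M}{5}$ ($S{\left(z,M \right)} = M \frac{1}{5} = \frac{M}{5}$)
$x{\left(j \right)} = 0$ ($x{\left(j \right)} = - 8 \frac{0}{j} = \left(-8\right) 0 = 0$)
$d{\left(C,A \right)} = -7$ ($d{\left(C,A \right)} = -7 + 0 A = -7 + 0 = -7$)
$d{\left(S{\left(5,5 \right)},Q{\left(-5 \right)} \right)} 14 \cdot 100 = \left(-7\right) 14 \cdot 100 = \left(-98\right) 100 = -9800$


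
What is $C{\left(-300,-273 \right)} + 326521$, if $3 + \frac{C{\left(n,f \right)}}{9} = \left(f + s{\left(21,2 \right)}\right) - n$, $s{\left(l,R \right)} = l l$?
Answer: $330706$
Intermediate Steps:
$s{\left(l,R \right)} = l^{2}$
$C{\left(n,f \right)} = 3942 - 9 n + 9 f$ ($C{\left(n,f \right)} = -27 + 9 \left(\left(f + 21^{2}\right) - n\right) = -27 + 9 \left(\left(f + 441\right) - n\right) = -27 + 9 \left(\left(441 + f\right) - n\right) = -27 + 9 \left(441 + f - n\right) = -27 + \left(3969 - 9 n + 9 f\right) = 3942 - 9 n + 9 f$)
$C{\left(-300,-273 \right)} + 326521 = \left(3942 - -2700 + 9 \left(-273\right)\right) + 326521 = \left(3942 + 2700 - 2457\right) + 326521 = 4185 + 326521 = 330706$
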